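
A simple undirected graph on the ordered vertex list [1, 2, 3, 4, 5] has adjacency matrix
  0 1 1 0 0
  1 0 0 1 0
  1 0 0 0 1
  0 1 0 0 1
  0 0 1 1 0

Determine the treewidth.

A width-2 tree decomposition is:
Bags: B1 = {1, 3, 5}  B2 = {1, 2, 5}  B3 = {2, 4, 5}
Tree: B1–B2, B2–B3
The largest bag has 3 vertices, giving width 2; this decomposition certifies tw(G) ≤ 2. Since 5–3–1–2–4–5 is a cycle in G, G is not acyclic. Forests are exactly the graphs of treewidth ≤ 1, so tw(G) ≥ 2. Hence tw(G) = 2 exactly.

2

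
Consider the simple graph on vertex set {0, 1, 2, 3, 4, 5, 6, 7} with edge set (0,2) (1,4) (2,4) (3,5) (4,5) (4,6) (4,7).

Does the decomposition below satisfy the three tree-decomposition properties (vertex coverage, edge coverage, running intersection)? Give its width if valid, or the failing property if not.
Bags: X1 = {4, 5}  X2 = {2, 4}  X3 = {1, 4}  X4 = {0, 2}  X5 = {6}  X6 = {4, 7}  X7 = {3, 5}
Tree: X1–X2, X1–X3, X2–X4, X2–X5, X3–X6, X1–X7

A tree decomposition must satisfy three properties: every vertex lies in some bag; for every edge, both endpoints lie together in some bag; and for every vertex, the bags containing it form a connected subtree. Here edge (4,6) lies in no bag, so the decomposition is invalid.

No — edge (4,6) lies in no bag.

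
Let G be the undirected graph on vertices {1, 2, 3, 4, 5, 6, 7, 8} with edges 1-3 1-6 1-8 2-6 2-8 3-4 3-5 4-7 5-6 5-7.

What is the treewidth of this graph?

A width-2 tree decomposition is:
Bags: B1 = {1, 2, 8}  B2 = {1, 2, 6}  B3 = {1, 3, 6}  B4 = {3, 5, 6}  B5 = {3, 4, 5}  B6 = {4, 5, 7}
Tree: B1–B2, B2–B3, B3–B4, B4–B5, B5–B6
The largest bag has 3 vertices, giving width 2; this decomposition certifies tw(G) ≤ 2. For the lower bound, G contains the cycle 8–2–6–1–8, so G is not a forest; only forests have treewidth ≤ 1, hence tw(G) ≥ 2. Hence tw(G) = 2 exactly.

2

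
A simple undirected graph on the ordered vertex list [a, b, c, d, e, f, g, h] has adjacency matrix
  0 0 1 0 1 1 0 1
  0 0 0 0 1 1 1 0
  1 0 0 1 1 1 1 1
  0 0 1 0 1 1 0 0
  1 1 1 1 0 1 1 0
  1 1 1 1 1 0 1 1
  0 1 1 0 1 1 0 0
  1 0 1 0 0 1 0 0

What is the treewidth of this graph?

A width-3 tree decomposition is:
Bags: B1 = {a, c, e, f}  B2 = {c, e, f, g}  B3 = {b, e, f, g}  B4 = {c, d, e, f}  B5 = {a, c, f, h}
Tree: B1–B2, B2–B3, B2–B4, B1–B5
Every bag has size at most 4, so the width is 4 − 1 = 3 and tw(G) ≤ 3. On the other hand G contains the 4-clique {c, d, e, f}. A clique must lie in a single bag of any decomposition, so no decomposition can have width below 3. Therefore the treewidth is 3.

3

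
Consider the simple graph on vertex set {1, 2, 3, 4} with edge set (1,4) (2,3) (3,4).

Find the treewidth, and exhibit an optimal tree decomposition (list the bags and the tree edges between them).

Treewidth 1.
One such decomposition:
Bags: B1 = {3, 4}  B2 = {1, 4}  B3 = {2, 3}
Tree: B1–B2, B1–B3

The largest bag has 2 vertices, giving width 1; this decomposition certifies tw(G) ≤ 1. Since G has at least one edge (e.g. 4–3), it is not an edgeless graph, so tw(G) ≥ 1. The upper and lower bounds meet at 1, so that is the treewidth.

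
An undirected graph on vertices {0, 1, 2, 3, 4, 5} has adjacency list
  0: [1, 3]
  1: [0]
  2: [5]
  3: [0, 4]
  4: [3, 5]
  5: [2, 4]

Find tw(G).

A width-1 tree decomposition is:
Bags: B1 = {2, 5}  B2 = {4, 5}  B3 = {3, 4}  B4 = {0, 3}  B5 = {0, 1}
Tree: B1–B2, B2–B3, B3–B4, B4–B5
The largest bag has 2 vertices, giving width 1; this decomposition certifies tw(G) ≤ 1. Since G has at least one edge (e.g. 2–5), it is not an edgeless graph, so tw(G) ≥ 1. Therefore the treewidth is 1.

1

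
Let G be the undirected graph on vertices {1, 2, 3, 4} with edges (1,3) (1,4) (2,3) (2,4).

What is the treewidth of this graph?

A width-2 tree decomposition is:
Bags: B1 = {1, 2, 4}  B2 = {1, 2, 3}
Tree: B1–B2
Every bag has size at most 3, so the width is 3 − 1 = 2 and tw(G) ≤ 2. Since 2–4–1–3–2 is a cycle in G, G is not acyclic. Forests are exactly the graphs of treewidth ≤ 1, so tw(G) ≥ 2. Hence tw(G) = 2 exactly.

2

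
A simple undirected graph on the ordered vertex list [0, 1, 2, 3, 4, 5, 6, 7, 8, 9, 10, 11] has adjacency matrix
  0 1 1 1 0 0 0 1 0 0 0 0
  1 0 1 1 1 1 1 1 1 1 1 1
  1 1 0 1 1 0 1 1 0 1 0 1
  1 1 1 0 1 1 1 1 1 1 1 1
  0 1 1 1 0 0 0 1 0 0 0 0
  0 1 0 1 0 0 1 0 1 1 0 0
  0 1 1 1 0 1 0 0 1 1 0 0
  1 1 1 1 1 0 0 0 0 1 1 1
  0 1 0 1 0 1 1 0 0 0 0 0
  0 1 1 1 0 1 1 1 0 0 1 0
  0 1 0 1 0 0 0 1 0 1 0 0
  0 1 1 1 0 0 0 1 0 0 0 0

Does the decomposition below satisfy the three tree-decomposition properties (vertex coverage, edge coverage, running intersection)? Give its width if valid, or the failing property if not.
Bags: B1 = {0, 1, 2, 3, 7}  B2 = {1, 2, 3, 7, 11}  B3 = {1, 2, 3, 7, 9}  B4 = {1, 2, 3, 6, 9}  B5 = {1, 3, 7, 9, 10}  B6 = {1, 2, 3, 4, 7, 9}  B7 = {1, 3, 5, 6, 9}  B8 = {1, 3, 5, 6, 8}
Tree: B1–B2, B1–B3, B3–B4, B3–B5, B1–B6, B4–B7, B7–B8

A tree decomposition must satisfy three properties: every vertex lies in some bag; for every edge, both endpoints lie together in some bag; and for every vertex, the bags containing it form a connected subtree. Here bags containing vertex 9 are not connected in the tree, so the decomposition is invalid.

No — bags containing vertex 9 are not connected in the tree.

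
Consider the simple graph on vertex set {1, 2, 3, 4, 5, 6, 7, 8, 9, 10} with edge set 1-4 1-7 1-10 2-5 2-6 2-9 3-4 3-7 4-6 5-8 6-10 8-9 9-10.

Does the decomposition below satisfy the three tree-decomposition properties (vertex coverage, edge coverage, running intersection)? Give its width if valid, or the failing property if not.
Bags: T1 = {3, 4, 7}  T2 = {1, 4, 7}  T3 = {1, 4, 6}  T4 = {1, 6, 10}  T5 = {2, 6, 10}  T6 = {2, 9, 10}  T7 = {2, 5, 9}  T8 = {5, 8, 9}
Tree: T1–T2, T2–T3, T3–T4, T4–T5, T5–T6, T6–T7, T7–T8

Checking the three conditions: (i) the bags cover all of {1, 2, 3, 4, 5, 6, 7, 8, 9, 10}; (ii) for each edge, some bag contains both endpoints; (iii) the bags containing any fixed vertex form a subtree. All hold, so the decomposition is valid with width 3 − 1 = 2.

Yes; width 2.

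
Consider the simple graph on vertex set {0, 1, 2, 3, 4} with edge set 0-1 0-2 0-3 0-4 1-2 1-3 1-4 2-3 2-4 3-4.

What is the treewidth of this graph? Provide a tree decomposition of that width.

With just one bag of size 5, the width is 5 − 1 = 4, so tw(G) ≤ 4. On the other hand G contains the 5-clique {0, 1, 2, 3, 4}. A clique must lie in a single bag of any decomposition, so no decomposition can have width below 4. Combining the bounds, tw(G) = 4.

Treewidth 4.
Bags: B1 = {0, 1, 2, 3, 4}
Tree: (single bag)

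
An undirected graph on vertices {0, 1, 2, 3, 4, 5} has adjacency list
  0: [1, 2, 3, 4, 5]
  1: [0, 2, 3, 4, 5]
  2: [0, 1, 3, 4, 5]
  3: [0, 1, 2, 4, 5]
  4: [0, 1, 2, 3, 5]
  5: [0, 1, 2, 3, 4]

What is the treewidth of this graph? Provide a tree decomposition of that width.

Treewidth 5.
One such decomposition:
Bags: B1 = {0, 1, 2, 3, 4, 5}
Tree: (single bag)

A single bag containing all 6 vertices is trivially a valid decomposition of width 5. Conversely, {0, 1, 2, 3, 4, 5} is a clique of size 6, and the vertices of any clique must share a bag in every tree decomposition; so some bag has ≥ 6 vertices and tw(G) ≥ 5. Therefore the treewidth is 5.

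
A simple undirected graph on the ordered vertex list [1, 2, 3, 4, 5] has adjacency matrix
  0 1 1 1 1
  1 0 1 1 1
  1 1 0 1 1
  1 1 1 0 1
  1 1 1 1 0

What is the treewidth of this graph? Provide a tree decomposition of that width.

With just one bag of size 5, the width is 5 − 1 = 4, so tw(G) ≤ 4. On the other hand G contains the 5-clique {1, 2, 3, 4, 5}. A clique must lie in a single bag of any decomposition, so no decomposition can have width below 4. The upper and lower bounds meet at 4, so that is the treewidth.

Treewidth 4.
Bags: B1 = {1, 2, 3, 4, 5}
Tree: (single bag)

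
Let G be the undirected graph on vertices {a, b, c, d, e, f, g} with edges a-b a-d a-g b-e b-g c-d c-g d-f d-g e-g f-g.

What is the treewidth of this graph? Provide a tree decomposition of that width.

Treewidth 2.
One optimal decomposition is:
Bags: B1 = {d, f, g}  B2 = {a, d, g}  B3 = {a, b, g}  B4 = {b, e, g}  B5 = {c, d, g}
Tree: B1–B2, B2–B3, B3–B4, B2–B5

Every bag has size at most 3, so the width is 3 − 1 = 2 and tw(G) ≤ 2. Conversely, {d, f, g} is a clique of size 3, and the vertices of any clique must share a bag in every tree decomposition; so some bag has ≥ 3 vertices and tw(G) ≥ 2. Hence tw(G) = 2 exactly.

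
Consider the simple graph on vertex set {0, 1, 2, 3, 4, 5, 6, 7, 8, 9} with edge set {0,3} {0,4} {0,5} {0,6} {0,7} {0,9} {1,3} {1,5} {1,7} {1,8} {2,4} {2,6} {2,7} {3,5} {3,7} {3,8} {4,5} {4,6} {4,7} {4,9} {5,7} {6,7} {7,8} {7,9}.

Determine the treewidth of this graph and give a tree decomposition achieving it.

Treewidth 3.
One optimal decomposition is:
Bags: B1 = {0, 3, 5, 7}  B2 = {0, 4, 5, 7}  B3 = {0, 4, 7, 9}  B4 = {0, 4, 6, 7}  B5 = {1, 3, 5, 7}  B6 = {2, 4, 6, 7}  B7 = {1, 3, 7, 8}
Tree: B1–B2, B2–B3, B3–B4, B1–B5, B4–B6, B5–B7

Each bag holds 4 vertices, so the decomposition has width 3, which upper-bounds the treewidth. For the lower bound, the 4 vertices {0, 3, 5, 7} are pairwise adjacent, and any tree decomposition puts a clique entirely inside one bag — forcing width ≥ 3. Hence tw(G) = 3 exactly.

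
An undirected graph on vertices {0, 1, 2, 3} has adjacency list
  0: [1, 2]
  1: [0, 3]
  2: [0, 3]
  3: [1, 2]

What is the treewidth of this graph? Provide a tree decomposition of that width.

The largest bag has 3 vertices, giving width 2; this decomposition certifies tw(G) ≤ 2. For the lower bound, G contains the cycle 3–2–0–1–3, so G is not a forest; only forests have treewidth ≤ 1, hence tw(G) ≥ 2. The upper and lower bounds meet at 2, so that is the treewidth.

Treewidth 2.
One optimal decomposition is:
Bags: B1 = {0, 2, 3}  B2 = {0, 1, 3}
Tree: B1–B2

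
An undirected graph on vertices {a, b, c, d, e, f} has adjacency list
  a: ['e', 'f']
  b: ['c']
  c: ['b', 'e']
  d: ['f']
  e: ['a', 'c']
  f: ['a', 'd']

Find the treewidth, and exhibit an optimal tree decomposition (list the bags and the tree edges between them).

The largest bag has 2 vertices, giving width 1; this decomposition certifies tw(G) ≤ 1. G has an edge, so its treewidth is at least 1. Therefore the treewidth is 1.

Treewidth 1.
One optimal decomposition is:
Bags: B1 = {d, f}  B2 = {a, f}  B3 = {a, e}  B4 = {c, e}  B5 = {b, c}
Tree: B1–B2, B2–B3, B3–B4, B4–B5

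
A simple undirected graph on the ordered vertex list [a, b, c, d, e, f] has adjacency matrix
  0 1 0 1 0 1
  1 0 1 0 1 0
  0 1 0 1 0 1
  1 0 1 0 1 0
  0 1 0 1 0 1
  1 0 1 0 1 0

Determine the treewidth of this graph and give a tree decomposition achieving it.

Treewidth 3.
Bags: B1 = {a, c, d, e}  B2 = {a, b, c, e}  B3 = {a, c, e, f}
Tree: B1–B2, B2–B3

The largest bag has 4 vertices, giving width 3; this decomposition certifies tw(G) ≤ 3. For the lower bound: the 4 vertex sets {c,d}, {b,e}, {a}, {f} are disjoint, each induces a connected subgraph, and every pair is joined by at least one edge of G. Contracting each set to a single vertex therefore yields K_{4} as a minor, and since treewidth is minor-monotone, tw(G) ≥ tw(K_{4}) = 3. The upper and lower bounds meet at 3, so that is the treewidth.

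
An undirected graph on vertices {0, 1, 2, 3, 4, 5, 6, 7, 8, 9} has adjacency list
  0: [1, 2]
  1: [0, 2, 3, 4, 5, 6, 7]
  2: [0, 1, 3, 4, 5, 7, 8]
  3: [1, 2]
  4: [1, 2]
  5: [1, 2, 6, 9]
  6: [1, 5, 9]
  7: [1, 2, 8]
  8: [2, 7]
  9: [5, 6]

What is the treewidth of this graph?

2

A width-2 tree decomposition is:
Bags: B1 = {1, 2, 5}  B2 = {1, 2, 7}  B3 = {1, 2, 4}  B4 = {1, 2, 3}  B5 = {2, 7, 8}  B6 = {0, 1, 2}  B7 = {1, 5, 6}  B8 = {5, 6, 9}
Tree: B1–B2, B2–B3, B3–B4, B2–B5, B3–B6, B1–B7, B7–B8
Each bag holds 3 vertices, so the decomposition has width 2, which upper-bounds the treewidth. For the lower bound, the 3 vertices {2, 7, 8} are pairwise adjacent, and any tree decomposition puts a clique entirely inside one bag — forcing width ≥ 2. Therefore the treewidth is 2.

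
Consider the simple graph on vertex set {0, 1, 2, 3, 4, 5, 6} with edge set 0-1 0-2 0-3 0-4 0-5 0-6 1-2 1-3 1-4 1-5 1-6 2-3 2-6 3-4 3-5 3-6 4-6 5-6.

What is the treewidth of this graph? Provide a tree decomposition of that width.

Treewidth 4.
Bags: B1 = {0, 1, 3, 4, 6}  B2 = {0, 1, 3, 5, 6}  B3 = {0, 1, 2, 3, 6}
Tree: B1–B2, B1–B3

Every bag has size at most 5, so the width is 5 − 1 = 4 and tw(G) ≤ 4. For the lower bound, the 5 vertices {0, 1, 2, 3, 6} are pairwise adjacent, and any tree decomposition puts a clique entirely inside one bag — forcing width ≥ 4. The upper and lower bounds meet at 4, so that is the treewidth.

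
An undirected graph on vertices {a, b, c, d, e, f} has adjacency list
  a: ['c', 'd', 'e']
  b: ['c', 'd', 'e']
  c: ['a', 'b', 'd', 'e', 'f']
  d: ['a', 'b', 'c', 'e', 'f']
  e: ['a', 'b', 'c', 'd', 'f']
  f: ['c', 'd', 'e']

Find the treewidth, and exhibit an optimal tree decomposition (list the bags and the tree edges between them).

Treewidth 3.
One optimal decomposition is:
Bags: B1 = {c, d, e, f}  B2 = {b, c, d, e}  B3 = {a, c, d, e}
Tree: B1–B2, B1–B3

The largest bag has 4 vertices, giving width 3; this decomposition certifies tw(G) ≤ 3. For the lower bound, the 4 vertices {a, c, d, e} are pairwise adjacent, and any tree decomposition puts a clique entirely inside one bag — forcing width ≥ 3. Combining the bounds, tw(G) = 3.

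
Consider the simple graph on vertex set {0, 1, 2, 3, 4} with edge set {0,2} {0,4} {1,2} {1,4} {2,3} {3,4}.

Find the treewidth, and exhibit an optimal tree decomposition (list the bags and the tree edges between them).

Each bag holds 3 vertices, so the decomposition has width 2, which upper-bounds the treewidth. Since 3–4–1–2–3 is a cycle in G, G is not acyclic. Forests are exactly the graphs of treewidth ≤ 1, so tw(G) ≥ 2. Hence tw(G) = 2 exactly.

Treewidth 2.
One optimal decomposition is:
Bags: B1 = {2, 3, 4}  B2 = {1, 2, 4}  B3 = {0, 2, 4}
Tree: B1–B2, B2–B3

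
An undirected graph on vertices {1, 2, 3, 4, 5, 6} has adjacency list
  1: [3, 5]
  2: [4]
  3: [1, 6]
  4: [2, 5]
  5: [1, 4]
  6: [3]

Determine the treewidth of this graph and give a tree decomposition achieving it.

The largest bag has 2 vertices, giving width 1; this decomposition certifies tw(G) ≤ 1. Any graph with an edge has treewidth ≥ 1, and G has the edge 6–3. Hence tw(G) = 1 exactly.

Treewidth 1.
Bags: B1 = {3, 6}  B2 = {1, 3}  B3 = {1, 5}  B4 = {4, 5}  B5 = {2, 4}
Tree: B1–B2, B2–B3, B3–B4, B4–B5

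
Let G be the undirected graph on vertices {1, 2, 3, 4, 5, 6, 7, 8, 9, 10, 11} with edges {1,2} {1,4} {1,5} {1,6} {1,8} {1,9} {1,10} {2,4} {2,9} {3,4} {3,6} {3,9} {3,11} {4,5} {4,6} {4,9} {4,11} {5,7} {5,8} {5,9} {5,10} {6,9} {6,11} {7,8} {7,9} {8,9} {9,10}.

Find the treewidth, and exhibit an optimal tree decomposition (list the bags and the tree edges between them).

Treewidth 3.
Bags: B1 = {1, 4, 5, 9}  B2 = {1, 5, 8, 9}  B3 = {1, 4, 6, 9}  B4 = {3, 4, 6, 9}  B5 = {1, 2, 4, 9}  B6 = {5, 7, 8, 9}  B7 = {3, 4, 6, 11}  B8 = {1, 5, 9, 10}
Tree: B1–B2, B1–B3, B3–B4, B1–B5, B2–B6, B4–B7, B1–B8

Every bag has size at most 4, so the width is 4 − 1 = 3 and tw(G) ≤ 3. On the other hand G contains the 4-clique {1, 5, 8, 9}. A clique must lie in a single bag of any decomposition, so no decomposition can have width below 3. The upper and lower bounds meet at 3, so that is the treewidth.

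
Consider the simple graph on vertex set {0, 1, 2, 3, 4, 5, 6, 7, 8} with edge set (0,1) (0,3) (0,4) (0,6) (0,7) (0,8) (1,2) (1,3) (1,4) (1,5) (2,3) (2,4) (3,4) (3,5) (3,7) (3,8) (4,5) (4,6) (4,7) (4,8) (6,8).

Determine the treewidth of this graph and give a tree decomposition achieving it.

Treewidth 3.
One such decomposition:
Bags: B1 = {0, 3, 4, 7}  B2 = {0, 1, 3, 4}  B3 = {1, 3, 4, 5}  B4 = {0, 3, 4, 8}  B5 = {1, 2, 3, 4}  B6 = {0, 4, 6, 8}
Tree: B1–B2, B2–B3, B2–B4, B2–B5, B4–B6

Each bag holds 4 vertices, so the decomposition has width 3, which upper-bounds the treewidth. Conversely, {0, 3, 4, 8} is a clique of size 4, and the vertices of any clique must share a bag in every tree decomposition; so some bag has ≥ 4 vertices and tw(G) ≥ 3. Hence tw(G) = 3 exactly.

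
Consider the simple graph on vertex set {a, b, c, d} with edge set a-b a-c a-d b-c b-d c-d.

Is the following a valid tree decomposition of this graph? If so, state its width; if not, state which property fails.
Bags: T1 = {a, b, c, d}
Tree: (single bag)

Yes; width 3.

Checking the three conditions: (i) the bags cover all of {a, b, c, d}; (ii) for each edge, some bag contains both endpoints; (iii) the bags containing any fixed vertex form a subtree. All hold, so the decomposition is valid with width 4 − 1 = 3.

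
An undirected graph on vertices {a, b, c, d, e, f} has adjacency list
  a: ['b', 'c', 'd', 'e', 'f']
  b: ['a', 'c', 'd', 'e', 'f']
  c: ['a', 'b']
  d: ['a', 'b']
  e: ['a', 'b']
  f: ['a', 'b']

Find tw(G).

2

A width-2 tree decomposition is:
Bags: B1 = {a, b, f}  B2 = {a, b, d}  B3 = {a, b, e}  B4 = {a, b, c}
Tree: B1–B2, B2–B3, B3–B4
Each bag holds 3 vertices, so the decomposition has width 2, which upper-bounds the treewidth. On the other hand G contains the 3-clique {a, b, d}. A clique must lie in a single bag of any decomposition, so no decomposition can have width below 2. Combining the bounds, tw(G) = 2.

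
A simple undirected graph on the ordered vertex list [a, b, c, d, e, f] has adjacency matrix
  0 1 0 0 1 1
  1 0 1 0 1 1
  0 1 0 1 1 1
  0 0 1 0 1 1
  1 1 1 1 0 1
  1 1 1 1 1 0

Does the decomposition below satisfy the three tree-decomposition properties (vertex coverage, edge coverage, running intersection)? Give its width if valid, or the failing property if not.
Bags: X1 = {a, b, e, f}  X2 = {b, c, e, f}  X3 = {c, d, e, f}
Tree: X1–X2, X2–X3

Checking the three conditions: (i) the bags cover all of {a, b, c, d, e, f}; (ii) for each edge, some bag contains both endpoints; (iii) the bags containing any fixed vertex form a subtree. All hold, so the decomposition is valid with width 4 − 1 = 3.

Yes; width 3.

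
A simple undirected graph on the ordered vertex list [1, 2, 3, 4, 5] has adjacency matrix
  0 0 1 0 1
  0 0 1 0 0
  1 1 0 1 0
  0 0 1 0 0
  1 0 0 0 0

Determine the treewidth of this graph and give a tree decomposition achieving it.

Treewidth 1.
One optimal decomposition is:
Bags: B1 = {3, 4}  B2 = {1, 3}  B3 = {2, 3}  B4 = {1, 5}
Tree: B1–B2, B2–B3, B2–B4

Each bag holds 2 vertices, so the decomposition has width 1, which upper-bounds the treewidth. G has an edge, so its treewidth is at least 1. Hence tw(G) = 1 exactly.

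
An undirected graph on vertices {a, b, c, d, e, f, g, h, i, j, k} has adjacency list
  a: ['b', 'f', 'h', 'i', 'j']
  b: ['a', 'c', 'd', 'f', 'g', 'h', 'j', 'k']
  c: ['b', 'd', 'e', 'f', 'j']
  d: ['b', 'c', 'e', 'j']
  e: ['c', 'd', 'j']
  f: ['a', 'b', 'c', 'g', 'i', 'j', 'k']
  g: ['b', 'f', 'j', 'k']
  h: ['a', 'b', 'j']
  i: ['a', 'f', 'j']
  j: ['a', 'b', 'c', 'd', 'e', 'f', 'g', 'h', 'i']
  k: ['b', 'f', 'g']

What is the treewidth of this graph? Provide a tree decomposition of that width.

The largest bag has 4 vertices, giving width 3; this decomposition certifies tw(G) ≤ 3. Conversely, {c, d, e, j} is a clique of size 4, and the vertices of any clique must share a bag in every tree decomposition; so some bag has ≥ 4 vertices and tw(G) ≥ 3. Therefore the treewidth is 3.

Treewidth 3.
Bags: B1 = {b, c, f, j}  B2 = {b, c, d, j}  B3 = {b, f, g, j}  B4 = {c, d, e, j}  B5 = {a, b, f, j}  B6 = {b, f, g, k}  B7 = {a, f, i, j}  B8 = {a, b, h, j}
Tree: B1–B2, B1–B3, B2–B4, B3–B5, B3–B6, B5–B7, B5–B8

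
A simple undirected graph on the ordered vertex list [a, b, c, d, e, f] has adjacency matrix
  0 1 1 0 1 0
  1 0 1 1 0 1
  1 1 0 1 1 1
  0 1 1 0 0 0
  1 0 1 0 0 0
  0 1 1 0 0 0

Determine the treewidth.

2

A width-2 tree decomposition is:
Bags: B1 = {b, c, f}  B2 = {a, b, c}  B3 = {b, c, d}  B4 = {a, c, e}
Tree: B1–B2, B1–B3, B2–B4
Each bag holds 3 vertices, so the decomposition has width 2, which upper-bounds the treewidth. On the other hand G contains the 3-clique {a, c, e}. A clique must lie in a single bag of any decomposition, so no decomposition can have width below 2. Hence tw(G) = 2 exactly.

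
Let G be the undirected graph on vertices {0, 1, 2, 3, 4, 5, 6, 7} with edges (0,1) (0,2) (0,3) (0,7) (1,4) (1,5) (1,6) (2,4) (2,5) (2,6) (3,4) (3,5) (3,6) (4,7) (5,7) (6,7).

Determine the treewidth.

4

A width-4 tree decomposition is:
Bags: B1 = {1, 2, 3, 6, 7}  B2 = {0, 1, 2, 3, 7}  B3 = {1, 2, 3, 5, 7}  B4 = {1, 2, 3, 4, 7}
Tree: B1–B2, B2–B3, B3–B4
Each bag holds 5 vertices, so the decomposition has width 4, which upper-bounds the treewidth. For the lower bound: the 5 vertex sets {1,6}, {0,3}, {5,7}, {2}, {4} are disjoint, each induces a connected subgraph, and every pair is joined by at least one edge of G. Contracting each set to a single vertex therefore yields K_{5} as a minor, and since treewidth is minor-monotone, tw(G) ≥ tw(K_{5}) = 4. Therefore the treewidth is 4.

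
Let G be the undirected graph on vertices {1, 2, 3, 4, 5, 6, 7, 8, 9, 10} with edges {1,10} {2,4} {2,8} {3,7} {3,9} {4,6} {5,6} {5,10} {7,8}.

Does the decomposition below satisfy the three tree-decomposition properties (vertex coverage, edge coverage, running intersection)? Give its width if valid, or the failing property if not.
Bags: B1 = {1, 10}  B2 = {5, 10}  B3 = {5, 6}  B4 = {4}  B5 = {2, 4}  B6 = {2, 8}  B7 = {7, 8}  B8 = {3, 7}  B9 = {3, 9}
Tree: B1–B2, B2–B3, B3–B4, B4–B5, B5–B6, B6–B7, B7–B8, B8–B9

A tree decomposition must satisfy three properties: every vertex lies in some bag; for every edge, both endpoints lie together in some bag; and for every vertex, the bags containing it form a connected subtree. Here edge (6,4) lies in no bag, so the decomposition is invalid.

No — edge (6,4) lies in no bag.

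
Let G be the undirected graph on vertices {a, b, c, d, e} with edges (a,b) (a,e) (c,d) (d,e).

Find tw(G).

A width-1 tree decomposition is:
Bags: B1 = {a, b}  B2 = {a, e}  B3 = {d, e}  B4 = {c, d}
Tree: B1–B2, B2–B3, B3–B4
The largest bag has 2 vertices, giving width 1; this decomposition certifies tw(G) ≤ 1. G has an edge, so its treewidth is at least 1. The upper and lower bounds meet at 1, so that is the treewidth.

1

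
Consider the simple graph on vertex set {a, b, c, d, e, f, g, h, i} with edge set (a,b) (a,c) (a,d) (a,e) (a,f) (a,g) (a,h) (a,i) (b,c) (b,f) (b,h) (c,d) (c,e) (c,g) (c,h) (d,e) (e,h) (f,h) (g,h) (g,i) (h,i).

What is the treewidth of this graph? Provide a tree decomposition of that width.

The largest bag has 4 vertices, giving width 3; this decomposition certifies tw(G) ≤ 3. For the lower bound, the 4 vertices {a, c, d, e} are pairwise adjacent, and any tree decomposition puts a clique entirely inside one bag — forcing width ≥ 3. Hence tw(G) = 3 exactly.

Treewidth 3.
One such decomposition:
Bags: B1 = {a, c, g, h}  B2 = {a, b, c, h}  B3 = {a, c, e, h}  B4 = {a, c, d, e}  B5 = {a, b, f, h}  B6 = {a, g, h, i}
Tree: B1–B2, B1–B3, B3–B4, B2–B5, B1–B6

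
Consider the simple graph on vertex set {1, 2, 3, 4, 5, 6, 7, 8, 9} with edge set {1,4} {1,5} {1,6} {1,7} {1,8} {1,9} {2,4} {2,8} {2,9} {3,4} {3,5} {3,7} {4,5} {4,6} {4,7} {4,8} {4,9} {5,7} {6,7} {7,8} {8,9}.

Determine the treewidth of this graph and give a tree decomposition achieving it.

Treewidth 3.
One such decomposition:
Bags: B1 = {1, 4, 7, 8}  B2 = {1, 4, 8, 9}  B3 = {1, 4, 5, 7}  B4 = {1, 4, 6, 7}  B5 = {3, 4, 5, 7}  B6 = {2, 4, 8, 9}
Tree: B1–B2, B1–B3, B3–B4, B3–B5, B2–B6

Each bag holds 4 vertices, so the decomposition has width 3, which upper-bounds the treewidth. For the lower bound, the 4 vertices {1, 4, 8, 9} are pairwise adjacent, and any tree decomposition puts a clique entirely inside one bag — forcing width ≥ 3. The upper and lower bounds meet at 3, so that is the treewidth.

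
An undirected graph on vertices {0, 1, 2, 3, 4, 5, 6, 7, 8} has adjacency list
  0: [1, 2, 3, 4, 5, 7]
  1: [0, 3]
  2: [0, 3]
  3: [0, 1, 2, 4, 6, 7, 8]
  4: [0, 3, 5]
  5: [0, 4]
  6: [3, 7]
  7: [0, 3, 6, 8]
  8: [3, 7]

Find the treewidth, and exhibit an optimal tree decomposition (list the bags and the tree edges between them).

The largest bag has 3 vertices, giving width 2; this decomposition certifies tw(G) ≤ 2. On the other hand G contains the 3-clique {0, 1, 3}. A clique must lie in a single bag of any decomposition, so no decomposition can have width below 2. The upper and lower bounds meet at 2, so that is the treewidth.

Treewidth 2.
Bags: B1 = {0, 1, 3}  B2 = {0, 3, 7}  B3 = {0, 3, 4}  B4 = {3, 7, 8}  B5 = {3, 6, 7}  B6 = {0, 4, 5}  B7 = {0, 2, 3}
Tree: B1–B2, B1–B3, B2–B4, B2–B5, B3–B6, B3–B7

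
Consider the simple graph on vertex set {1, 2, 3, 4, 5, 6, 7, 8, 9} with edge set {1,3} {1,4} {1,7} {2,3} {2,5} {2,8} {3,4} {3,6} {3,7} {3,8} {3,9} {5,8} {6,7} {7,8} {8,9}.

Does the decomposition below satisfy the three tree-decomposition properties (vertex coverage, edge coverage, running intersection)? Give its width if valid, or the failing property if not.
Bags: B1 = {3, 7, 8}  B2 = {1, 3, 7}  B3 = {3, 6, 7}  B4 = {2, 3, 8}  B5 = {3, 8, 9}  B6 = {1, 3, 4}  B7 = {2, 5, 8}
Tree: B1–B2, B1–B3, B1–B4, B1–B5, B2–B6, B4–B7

Yes; width 2.

Every vertex of G appears in some bag (union = {1, 2, 3, 4, 5, 6, 7, 8, 9}); every edge is covered by a bag; and for each vertex v the set of bags containing v is connected in the bag tree. The decomposition is therefore valid. The largest bag has 3 vertices, so the width is 2.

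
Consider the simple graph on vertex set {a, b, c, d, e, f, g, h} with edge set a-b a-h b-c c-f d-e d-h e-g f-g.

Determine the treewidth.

2

A width-2 tree decomposition is:
Bags: B1 = {e, f, g}  B2 = {d, e, f}  B3 = {d, f, h}  B4 = {a, f, h}  B5 = {a, b, f}  B6 = {b, c, f}
Tree: B1–B2, B2–B3, B3–B4, B4–B5, B5–B6
Each bag holds 3 vertices, so the decomposition has width 2, which upper-bounds the treewidth. For the lower bound, G contains the cycle f–g–e–d–h–a–b–c–f, so G is not a forest; only forests have treewidth ≤ 1, hence tw(G) ≥ 2. Hence tw(G) = 2 exactly.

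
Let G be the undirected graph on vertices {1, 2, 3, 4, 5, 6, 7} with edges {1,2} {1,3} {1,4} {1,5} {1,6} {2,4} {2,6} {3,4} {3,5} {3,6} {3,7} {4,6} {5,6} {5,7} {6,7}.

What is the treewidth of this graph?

A width-3 tree decomposition is:
Bags: B1 = {1, 3, 4, 6}  B2 = {1, 3, 5, 6}  B3 = {3, 5, 6, 7}  B4 = {1, 2, 4, 6}
Tree: B1–B2, B2–B3, B1–B4
Every bag has size at most 4, so the width is 4 − 1 = 3 and tw(G) ≤ 3. Conversely, {1, 2, 4, 6} is a clique of size 4, and the vertices of any clique must share a bag in every tree decomposition; so some bag has ≥ 4 vertices and tw(G) ≥ 3. The upper and lower bounds meet at 3, so that is the treewidth.

3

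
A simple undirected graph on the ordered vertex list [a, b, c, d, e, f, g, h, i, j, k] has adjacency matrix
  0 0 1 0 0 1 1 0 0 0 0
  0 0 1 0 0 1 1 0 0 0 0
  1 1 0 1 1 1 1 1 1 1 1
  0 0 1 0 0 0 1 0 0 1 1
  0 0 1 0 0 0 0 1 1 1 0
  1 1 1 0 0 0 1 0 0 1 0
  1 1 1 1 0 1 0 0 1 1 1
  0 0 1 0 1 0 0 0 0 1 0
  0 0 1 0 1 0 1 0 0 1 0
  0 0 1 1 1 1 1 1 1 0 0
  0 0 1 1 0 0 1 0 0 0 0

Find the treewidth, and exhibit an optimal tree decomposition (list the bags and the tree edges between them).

Treewidth 3.
Bags: B1 = {a, c, f, g}  B2 = {c, f, g, j}  B3 = {b, c, f, g}  B4 = {c, d, g, j}  B5 = {c, g, i, j}  B6 = {c, e, i, j}  B7 = {c, d, g, k}  B8 = {c, e, h, j}
Tree: B1–B2, B1–B3, B2–B4, B4–B5, B5–B6, B4–B7, B6–B8

The largest bag has 4 vertices, giving width 3; this decomposition certifies tw(G) ≤ 3. On the other hand G contains the 4-clique {c, d, g, j}. A clique must lie in a single bag of any decomposition, so no decomposition can have width below 3. Therefore the treewidth is 3.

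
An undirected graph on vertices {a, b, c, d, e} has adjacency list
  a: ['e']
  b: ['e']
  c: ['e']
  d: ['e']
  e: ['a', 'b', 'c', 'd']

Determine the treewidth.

A width-1 tree decomposition is:
Bags: B1 = {b, e}  B2 = {a, e}  B3 = {c, e}  B4 = {d, e}
Tree: B1–B2, B2–B3, B3–B4
Each bag holds 2 vertices, so the decomposition has width 1, which upper-bounds the treewidth. Any graph with an edge has treewidth ≥ 1, and G has the edge b–e. Hence tw(G) = 1 exactly.

1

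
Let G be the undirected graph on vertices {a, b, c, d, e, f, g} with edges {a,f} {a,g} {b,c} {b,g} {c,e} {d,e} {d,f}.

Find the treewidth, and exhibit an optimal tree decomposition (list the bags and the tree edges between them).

Each bag holds 3 vertices, so the decomposition has width 2, which upper-bounds the treewidth. For the lower bound, G contains the cycle e–c–b–g–a–f–d–e, so G is not a forest; only forests have treewidth ≤ 1, hence tw(G) ≥ 2. The upper and lower bounds meet at 2, so that is the treewidth.

Treewidth 2.
One optimal decomposition is:
Bags: B1 = {b, c, e}  B2 = {b, e, g}  B3 = {a, e, g}  B4 = {a, e, f}  B5 = {d, e, f}
Tree: B1–B2, B2–B3, B3–B4, B4–B5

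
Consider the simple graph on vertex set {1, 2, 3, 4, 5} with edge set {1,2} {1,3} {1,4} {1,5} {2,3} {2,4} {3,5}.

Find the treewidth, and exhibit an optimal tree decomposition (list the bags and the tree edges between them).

The largest bag has 3 vertices, giving width 2; this decomposition certifies tw(G) ≤ 2. For the lower bound, the 3 vertices {1, 2, 3} are pairwise adjacent, and any tree decomposition puts a clique entirely inside one bag — forcing width ≥ 2. The upper and lower bounds meet at 2, so that is the treewidth.

Treewidth 2.
One such decomposition:
Bags: B1 = {1, 2, 4}  B2 = {1, 2, 3}  B3 = {1, 3, 5}
Tree: B1–B2, B2–B3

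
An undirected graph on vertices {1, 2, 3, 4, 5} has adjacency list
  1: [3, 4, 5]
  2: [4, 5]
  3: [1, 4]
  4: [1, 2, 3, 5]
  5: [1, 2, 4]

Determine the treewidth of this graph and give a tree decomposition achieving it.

Every bag has size at most 3, so the width is 3 − 1 = 2 and tw(G) ≤ 2. For the lower bound, the 3 vertices {1, 3, 4} are pairwise adjacent, and any tree decomposition puts a clique entirely inside one bag — forcing width ≥ 2. Hence tw(G) = 2 exactly.

Treewidth 2.
One such decomposition:
Bags: B1 = {2, 4, 5}  B2 = {1, 4, 5}  B3 = {1, 3, 4}
Tree: B1–B2, B2–B3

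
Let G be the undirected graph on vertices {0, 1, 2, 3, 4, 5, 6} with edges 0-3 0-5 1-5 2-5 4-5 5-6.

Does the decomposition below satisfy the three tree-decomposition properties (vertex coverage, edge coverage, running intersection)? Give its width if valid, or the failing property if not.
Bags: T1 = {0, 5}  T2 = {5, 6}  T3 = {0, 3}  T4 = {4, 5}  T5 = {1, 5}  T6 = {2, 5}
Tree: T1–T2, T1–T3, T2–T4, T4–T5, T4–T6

Yes; width 1.

Vertex coverage: the bags together contain {0, 1, 2, 3, 4, 5, 6}, the full vertex set. Edge coverage: each edge of G has both endpoints in at least one bag. Running intersection: for every vertex, the bags containing it form a connected subtree. All three properties hold, so this is a valid tree decomposition of width max|bag| − 1 = 1, and hence tw(G) ≤ 1.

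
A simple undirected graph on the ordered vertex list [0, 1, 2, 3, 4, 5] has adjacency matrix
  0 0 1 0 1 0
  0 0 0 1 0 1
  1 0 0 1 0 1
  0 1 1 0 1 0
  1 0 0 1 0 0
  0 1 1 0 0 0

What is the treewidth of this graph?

2

A width-2 tree decomposition is:
Bags: B1 = {1, 2, 5}  B2 = {1, 2, 3}  B3 = {0, 2, 3}  B4 = {0, 3, 4}
Tree: B1–B2, B2–B3, B3–B4
Every bag has size at most 3, so the width is 3 − 1 = 2 and tw(G) ≤ 2. Since 5–1–3–2–5 is a cycle in G, G is not acyclic. Forests are exactly the graphs of treewidth ≤ 1, so tw(G) ≥ 2. The upper and lower bounds meet at 2, so that is the treewidth.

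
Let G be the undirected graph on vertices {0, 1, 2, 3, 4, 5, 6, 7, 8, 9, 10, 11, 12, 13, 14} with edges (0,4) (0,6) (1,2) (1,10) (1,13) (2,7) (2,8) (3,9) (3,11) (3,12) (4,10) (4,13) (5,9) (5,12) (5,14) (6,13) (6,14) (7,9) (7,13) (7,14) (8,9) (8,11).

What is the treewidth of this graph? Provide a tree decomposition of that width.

Every bag has size at most 4, so the width is 4 − 1 = 3 and tw(G) ≤ 3. For the lower bound: the 4 vertex sets {3,11,12}, {5}, {9}, {2,7,8,14} are disjoint, each induces a connected subgraph, and every pair is joined by at least one edge of G. Contracting each set to a single vertex therefore yields K_{4} as a minor, and since treewidth is minor-monotone, tw(G) ≥ tw(K_{4}) = 3. The upper and lower bounds meet at 3, so that is the treewidth.

Treewidth 3.
One optimal decomposition is:
Bags: B1 = {3, 5, 11, 12}  B2 = {3, 5, 9, 11}  B3 = {5, 8, 9, 11}  B4 = {5, 8, 9, 14}  B5 = {7, 8, 9, 14}  B6 = {2, 7, 8, 14}  B7 = {2, 6, 7, 14}  B8 = {2, 6, 7, 13}  B9 = {1, 2, 6, 13}  B10 = {0, 1, 6, 13}  B11 = {0, 1, 4, 13}  B12 = {0, 1, 4, 10}
Tree: B1–B2, B2–B3, B3–B4, B4–B5, B5–B6, B6–B7, B7–B8, B8–B9, B9–B10, B10–B11, B11–B12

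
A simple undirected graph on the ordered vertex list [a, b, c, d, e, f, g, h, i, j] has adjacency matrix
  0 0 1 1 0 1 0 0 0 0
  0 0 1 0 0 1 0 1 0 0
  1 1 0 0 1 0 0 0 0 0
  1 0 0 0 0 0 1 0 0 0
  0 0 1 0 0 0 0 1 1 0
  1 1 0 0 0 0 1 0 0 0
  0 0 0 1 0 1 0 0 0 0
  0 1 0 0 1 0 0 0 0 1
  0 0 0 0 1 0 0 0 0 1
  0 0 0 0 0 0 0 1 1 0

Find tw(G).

2

A width-2 tree decomposition is:
Bags: B1 = {d, f, g}  B2 = {a, d, f}  B3 = {a, b, f}  B4 = {a, b, c}  B5 = {b, c, h}  B6 = {c, e, h}  B7 = {e, h, j}  B8 = {e, i, j}
Tree: B1–B2, B2–B3, B3–B4, B4–B5, B5–B6, B6–B7, B7–B8
The largest bag has 3 vertices, giving width 2; this decomposition certifies tw(G) ≤ 2. Since g–d–a–f–g is a cycle in G, G is not acyclic. Forests are exactly the graphs of treewidth ≤ 1, so tw(G) ≥ 2. Combining the bounds, tw(G) = 2.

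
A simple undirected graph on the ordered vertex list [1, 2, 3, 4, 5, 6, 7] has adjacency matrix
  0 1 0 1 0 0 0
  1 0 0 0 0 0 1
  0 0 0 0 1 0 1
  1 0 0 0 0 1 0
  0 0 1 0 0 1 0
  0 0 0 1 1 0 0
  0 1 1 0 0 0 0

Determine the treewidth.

2

A width-2 tree decomposition is:
Bags: B1 = {1, 2, 7}  B2 = {1, 4, 7}  B3 = {4, 6, 7}  B4 = {5, 6, 7}  B5 = {3, 5, 7}
Tree: B1–B2, B2–B3, B3–B4, B4–B5
Every bag has size at most 3, so the width is 3 − 1 = 2 and tw(G) ≤ 2. The edges 7–2–1–4–6–5–3–7 form a cycle, so G is not a tree and its treewidth is at least 2. Hence tw(G) = 2 exactly.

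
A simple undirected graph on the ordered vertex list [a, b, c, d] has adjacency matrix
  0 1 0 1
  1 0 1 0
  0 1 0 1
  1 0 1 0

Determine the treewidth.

2

A width-2 tree decomposition is:
Bags: B1 = {a, c, d}  B2 = {a, b, c}
Tree: B1–B2
The largest bag has 3 vertices, giving width 2; this decomposition certifies tw(G) ≤ 2. Since c–d–a–b–c is a cycle in G, G is not acyclic. Forests are exactly the graphs of treewidth ≤ 1, so tw(G) ≥ 2. Therefore the treewidth is 2.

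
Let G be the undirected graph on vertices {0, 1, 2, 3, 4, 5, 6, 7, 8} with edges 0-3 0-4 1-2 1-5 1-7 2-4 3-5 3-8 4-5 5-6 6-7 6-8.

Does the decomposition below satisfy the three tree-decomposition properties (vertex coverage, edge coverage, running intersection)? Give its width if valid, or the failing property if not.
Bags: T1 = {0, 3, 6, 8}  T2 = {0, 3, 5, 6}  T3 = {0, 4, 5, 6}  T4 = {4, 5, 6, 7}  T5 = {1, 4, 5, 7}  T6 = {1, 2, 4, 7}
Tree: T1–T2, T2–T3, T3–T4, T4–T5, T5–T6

Every vertex of G appears in some bag (union = {0, 1, 2, 3, 4, 5, 6, 7, 8}); every edge is covered by a bag; and for each vertex v the set of bags containing v is connected in the bag tree. The decomposition is therefore valid. The largest bag has 4 vertices, so the width is 3.

Yes; width 3.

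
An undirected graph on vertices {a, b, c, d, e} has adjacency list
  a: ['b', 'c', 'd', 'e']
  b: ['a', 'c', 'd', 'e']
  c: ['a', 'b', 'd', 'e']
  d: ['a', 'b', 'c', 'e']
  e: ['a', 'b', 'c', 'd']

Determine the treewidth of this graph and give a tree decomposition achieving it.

A single bag containing all 5 vertices is trivially a valid decomposition of width 4. On the other hand G contains the 5-clique {a, b, c, d, e}. A clique must lie in a single bag of any decomposition, so no decomposition can have width below 4. Therefore the treewidth is 4.

Treewidth 4.
Bags: B1 = {a, b, c, d, e}
Tree: (single bag)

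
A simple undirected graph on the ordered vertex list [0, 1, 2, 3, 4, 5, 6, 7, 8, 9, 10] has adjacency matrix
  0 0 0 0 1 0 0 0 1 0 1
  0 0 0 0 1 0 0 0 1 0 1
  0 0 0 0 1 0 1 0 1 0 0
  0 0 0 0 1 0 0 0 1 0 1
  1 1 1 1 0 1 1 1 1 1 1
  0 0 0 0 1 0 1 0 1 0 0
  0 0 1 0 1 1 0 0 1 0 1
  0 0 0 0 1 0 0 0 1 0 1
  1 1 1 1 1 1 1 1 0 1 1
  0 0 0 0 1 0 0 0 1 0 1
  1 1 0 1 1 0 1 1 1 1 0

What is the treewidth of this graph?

A width-3 tree decomposition is:
Bags: B1 = {0, 4, 8, 10}  B2 = {3, 4, 8, 10}  B3 = {4, 6, 8, 10}  B4 = {2, 4, 6, 8}  B5 = {1, 4, 8, 10}  B6 = {4, 5, 6, 8}  B7 = {4, 8, 9, 10}  B8 = {4, 7, 8, 10}
Tree: B1–B2, B1–B3, B3–B4, B1–B5, B3–B6, B3–B7, B2–B8
Every bag has size at most 4, so the width is 4 − 1 = 3 and tw(G) ≤ 3. Conversely, {2, 4, 6, 8} is a clique of size 4, and the vertices of any clique must share a bag in every tree decomposition; so some bag has ≥ 4 vertices and tw(G) ≥ 3. Therefore the treewidth is 3.

3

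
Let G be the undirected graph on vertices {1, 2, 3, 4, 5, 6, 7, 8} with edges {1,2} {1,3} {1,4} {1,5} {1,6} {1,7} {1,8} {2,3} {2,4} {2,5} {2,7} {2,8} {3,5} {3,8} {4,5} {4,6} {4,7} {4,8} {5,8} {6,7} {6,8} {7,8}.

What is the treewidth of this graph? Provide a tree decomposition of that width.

Treewidth 4.
One such decomposition:
Bags: B1 = {1, 2, 4, 5, 8}  B2 = {1, 2, 4, 7, 8}  B3 = {1, 2, 3, 5, 8}  B4 = {1, 4, 6, 7, 8}
Tree: B1–B2, B1–B3, B2–B4

Each bag holds 5 vertices, so the decomposition has width 4, which upper-bounds the treewidth. Conversely, {1, 2, 3, 5, 8} is a clique of size 5, and the vertices of any clique must share a bag in every tree decomposition; so some bag has ≥ 5 vertices and tw(G) ≥ 4. Combining the bounds, tw(G) = 4.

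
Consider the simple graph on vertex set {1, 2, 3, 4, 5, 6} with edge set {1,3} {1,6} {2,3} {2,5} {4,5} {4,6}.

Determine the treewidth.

A width-2 tree decomposition is:
Bags: B1 = {1, 2, 3}  B2 = {1, 2, 6}  B3 = {2, 4, 6}  B4 = {2, 4, 5}
Tree: B1–B2, B2–B3, B3–B4
Each bag holds 3 vertices, so the decomposition has width 2, which upper-bounds the treewidth. For the lower bound, G contains the cycle 2–3–1–6–4–5–2, so G is not a forest; only forests have treewidth ≤ 1, hence tw(G) ≥ 2. Therefore the treewidth is 2.

2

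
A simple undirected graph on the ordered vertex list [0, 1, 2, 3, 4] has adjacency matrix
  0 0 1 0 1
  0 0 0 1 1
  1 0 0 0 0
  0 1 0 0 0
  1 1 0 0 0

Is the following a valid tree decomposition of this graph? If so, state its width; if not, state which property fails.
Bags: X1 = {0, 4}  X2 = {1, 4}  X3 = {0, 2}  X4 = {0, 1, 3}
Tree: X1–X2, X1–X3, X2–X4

A tree decomposition must satisfy three properties: every vertex lies in some bag; for every edge, both endpoints lie together in some bag; and for every vertex, the bags containing it form a connected subtree. Here bags containing vertex 0 are not connected in the tree, so the decomposition is invalid.

No — bags containing vertex 0 are not connected in the tree.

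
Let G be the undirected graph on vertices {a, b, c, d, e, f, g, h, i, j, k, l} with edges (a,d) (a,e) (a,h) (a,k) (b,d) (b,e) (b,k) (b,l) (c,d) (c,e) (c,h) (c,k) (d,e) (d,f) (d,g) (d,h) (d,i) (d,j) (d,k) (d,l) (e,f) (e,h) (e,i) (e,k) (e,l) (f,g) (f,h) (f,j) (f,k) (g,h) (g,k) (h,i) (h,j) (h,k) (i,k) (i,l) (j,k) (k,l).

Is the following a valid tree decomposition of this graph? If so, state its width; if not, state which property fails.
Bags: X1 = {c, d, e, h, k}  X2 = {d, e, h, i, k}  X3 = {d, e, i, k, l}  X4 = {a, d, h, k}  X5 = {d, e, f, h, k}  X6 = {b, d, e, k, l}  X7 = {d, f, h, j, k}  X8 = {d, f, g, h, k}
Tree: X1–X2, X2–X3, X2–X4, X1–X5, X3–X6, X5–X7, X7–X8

No — edge (e,a) lies in no bag.

A tree decomposition must satisfy three properties: every vertex lies in some bag; for every edge, both endpoints lie together in some bag; and for every vertex, the bags containing it form a connected subtree. Here edge (e,a) lies in no bag, so the decomposition is invalid.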